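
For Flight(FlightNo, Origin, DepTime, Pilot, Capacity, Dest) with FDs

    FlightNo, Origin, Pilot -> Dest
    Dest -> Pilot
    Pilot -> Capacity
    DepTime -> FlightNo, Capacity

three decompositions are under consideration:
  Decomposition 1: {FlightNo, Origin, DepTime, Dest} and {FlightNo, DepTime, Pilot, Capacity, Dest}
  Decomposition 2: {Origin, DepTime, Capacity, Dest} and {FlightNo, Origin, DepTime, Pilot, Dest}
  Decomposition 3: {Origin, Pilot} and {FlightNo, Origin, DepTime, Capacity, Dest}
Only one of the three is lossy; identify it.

Decomposition 1: common = {FlightNo, DepTime, Dest}, closure = {FlightNo, DepTime, Pilot, Capacity, Dest} → lossless.
Decomposition 2: common = {Origin, DepTime, Dest}, closure = {FlightNo, Origin, DepTime, Pilot, Capacity, Dest} → lossless.
Decomposition 3: common = {Origin}, closure = {Origin} → lossy.

Decomposition 3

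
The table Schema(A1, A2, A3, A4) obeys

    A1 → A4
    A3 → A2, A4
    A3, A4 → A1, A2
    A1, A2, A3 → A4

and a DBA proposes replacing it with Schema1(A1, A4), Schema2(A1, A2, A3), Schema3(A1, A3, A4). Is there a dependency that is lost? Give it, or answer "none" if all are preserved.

none

A1 → A4 lies within Schema1.
A3 → A2, A4: restricted closure across fragments reaches A2, A4.
A3, A4 → A1, A2: restricted closure across fragments reaches A1, A2.
A1, A2, A3 → A4: restricted closure across fragments reaches A4.
Every dependency is enforceable on the fragments, so the decomposition is dependency-preserving.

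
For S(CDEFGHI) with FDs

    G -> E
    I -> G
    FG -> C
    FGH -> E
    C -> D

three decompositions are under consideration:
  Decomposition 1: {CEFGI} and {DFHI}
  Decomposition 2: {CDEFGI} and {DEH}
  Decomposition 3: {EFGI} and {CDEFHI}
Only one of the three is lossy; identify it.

Decomposition 2

Decomposition 1: common = {FI}, closure = {CDEFGI} → lossless.
Decomposition 2: common = {DE}, closure = {DE} → lossy.
Decomposition 3: common = {EFI}, closure = {CDEFGI} → lossless.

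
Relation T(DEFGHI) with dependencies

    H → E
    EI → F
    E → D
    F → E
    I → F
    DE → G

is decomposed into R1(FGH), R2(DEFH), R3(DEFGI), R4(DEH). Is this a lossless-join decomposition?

No

Chase test. Columns are DEFGHI; row i has aⱼ where attribute j ∈ Ri, else bᵢⱼ.
Initial tableau (one row per fragment):
  row 1: b11 b12 a3 a4 a5 b16
  row 2: a1 a2 a3 b24 a5 b26
  row 3: a1 a2 a3 a4 b35 a6
  row 4: a1 a2 b43 b44 a5 b46
Rows 1 and 2 agree on H; apply H→E and equate their E entries.
Rows 1 and 2 agree on E; apply E→D and equate their D entries.
Rows 1 and 2 agree on DE; apply DE→G and equate their G entries.
Rows 1 and 4 agree on DE; apply DE→G and equate their G entries.
No row becomes fully distinguished — the join is lossy.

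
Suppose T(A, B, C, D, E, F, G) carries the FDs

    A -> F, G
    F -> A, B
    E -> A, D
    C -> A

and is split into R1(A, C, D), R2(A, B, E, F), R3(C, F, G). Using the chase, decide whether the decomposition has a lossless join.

No

Chase test. Columns are A, B, C, D, E, F, G; row i has aⱼ where attribute j ∈ Ri, else bᵢⱼ.
Initial tableau (one row per fragment):
  row 1: a1 b12 a3 a4 b15 b16 b17
  row 2: a1 a2 b23 b24 a5 a6 b27
  row 3: b31 b32 a3 b34 b35 a6 a7
Rows 1 and 2 agree on A; apply A→F, G and equate their F, G entries.
Rows 1 and 2 agree on F; apply F→A, B and equate their A, B entries.
Rows 1 and 3 agree on F; apply F→A, B and equate their A, B entries.
Rows 1 and 3 agree on A; apply A→F, G and equate their F, G entries.
No row becomes fully distinguished — the join is lossy.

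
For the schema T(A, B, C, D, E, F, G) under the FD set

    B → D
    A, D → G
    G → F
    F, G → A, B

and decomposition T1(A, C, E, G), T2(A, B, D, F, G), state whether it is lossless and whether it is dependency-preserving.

lossless and dependency-preserving

Lossless test: (A, G)⁺ = {A, B, D, F, G}, which contains all of one fragment — lossless.
Dependency preservation: every FD's attributes lie within a single fragment, so each can be enforced locally — preserved.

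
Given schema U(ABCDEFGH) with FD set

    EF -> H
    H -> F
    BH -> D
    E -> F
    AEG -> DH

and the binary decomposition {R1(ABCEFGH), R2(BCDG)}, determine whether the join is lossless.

Common attributes: R1 ∩ R2 = {BCG}.
No dependency enlarges {BCG}, so (BCG)⁺ = {BCG}.
The closure contains neither all of R1 = {ABCEFGH} nor all of R2 = {BCDG}, so the common attributes are not a superkey of either fragment. The join is lossy.

No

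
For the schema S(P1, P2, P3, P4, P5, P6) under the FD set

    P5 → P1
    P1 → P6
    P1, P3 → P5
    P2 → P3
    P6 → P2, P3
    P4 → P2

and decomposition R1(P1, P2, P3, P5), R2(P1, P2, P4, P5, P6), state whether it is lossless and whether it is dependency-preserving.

Lossless test: (P1, P2, P5)⁺ = {P1, P2, P3, P5, P6}, which contains all of one fragment — lossless.
Dependency preservation: P6 → P2, P3 is not contained in any single fragment, but the restricted closure of its left-hand side across the fragments still reaches the right-hand side; the remaining FDs each lie inside some fragment. All dependencies are preserved.

lossless and dependency-preserving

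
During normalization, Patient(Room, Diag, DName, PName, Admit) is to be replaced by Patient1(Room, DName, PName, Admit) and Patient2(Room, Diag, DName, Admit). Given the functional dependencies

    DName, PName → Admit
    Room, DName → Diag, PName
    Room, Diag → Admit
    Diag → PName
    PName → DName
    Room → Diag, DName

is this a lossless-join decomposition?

Common attributes: Patient1 ∩ Patient2 = {Room, DName, Admit}.
Closure of {Room, DName, Admit}: Room, DName → Diag, PName applies, adding Diag, PName. So (Room, DName, Admit)⁺ = {Room, Diag, DName, PName, Admit}.
This closure contains every attribute of Patient1, so Patient1 ∩ Patient2 → Patient1. The join is lossless.

Yes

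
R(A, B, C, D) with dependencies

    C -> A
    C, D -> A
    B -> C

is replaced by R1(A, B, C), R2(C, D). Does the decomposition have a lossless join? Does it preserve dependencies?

lossy but dependency-preserving

Lossless test: (C)⁺ = {A, C}, which is a superkey of neither fragment — lossy.
Dependency preservation: C, D → A is not contained in any single fragment, but the restricted closure of its left-hand side across the fragments still reaches the right-hand side; the remaining FDs each lie inside some fragment. All dependencies are preserved.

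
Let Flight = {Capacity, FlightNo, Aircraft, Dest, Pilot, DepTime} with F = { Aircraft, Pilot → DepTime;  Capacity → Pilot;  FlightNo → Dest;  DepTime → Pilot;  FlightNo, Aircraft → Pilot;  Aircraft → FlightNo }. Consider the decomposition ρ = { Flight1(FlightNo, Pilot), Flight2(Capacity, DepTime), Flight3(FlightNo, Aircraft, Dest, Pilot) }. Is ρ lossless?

No

Chase test. Columns are Capacity, FlightNo, Aircraft, Dest, Pilot, DepTime; row i has aⱼ where attribute j ∈ Flighti, else bᵢⱼ.
Initial tableau (one row per fragment):
  row 1: b11 a2 b13 b14 a5 b16
  row 2: a1 b22 b23 b24 b25 a6
  row 3: b31 a2 a3 a4 a5 b36
Rows 1 and 3 agree on FlightNo; apply FlightNo→Dest and equate their Dest entries.
No row becomes fully distinguished — the join is lossy.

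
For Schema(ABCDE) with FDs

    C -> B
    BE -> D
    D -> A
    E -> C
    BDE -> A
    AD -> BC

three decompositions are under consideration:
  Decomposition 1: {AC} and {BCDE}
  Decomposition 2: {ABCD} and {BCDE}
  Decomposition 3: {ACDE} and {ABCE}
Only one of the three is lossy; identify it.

Decomposition 1: common = {C}, closure = {BC} → lossy.
Decomposition 2: common = {BCD}, closure = {ABCD} → lossless.
Decomposition 3: common = {ACE}, closure = {ABCDE} → lossless.

Decomposition 1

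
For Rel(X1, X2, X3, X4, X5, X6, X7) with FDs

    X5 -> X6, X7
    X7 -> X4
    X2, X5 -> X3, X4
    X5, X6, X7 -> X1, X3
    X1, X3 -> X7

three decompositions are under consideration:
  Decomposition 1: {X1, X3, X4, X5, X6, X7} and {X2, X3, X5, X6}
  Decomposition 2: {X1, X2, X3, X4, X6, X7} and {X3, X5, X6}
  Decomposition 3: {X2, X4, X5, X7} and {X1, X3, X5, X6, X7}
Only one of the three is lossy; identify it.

Decomposition 1: common = {X3, X5, X6}, closure = {X1, X3, X4, X5, X6, X7} → lossless.
Decomposition 2: common = {X3, X6}, closure = {X3, X6} → lossy.
Decomposition 3: common = {X5, X7}, closure = {X1, X3, X4, X5, X6, X7} → lossless.

Decomposition 2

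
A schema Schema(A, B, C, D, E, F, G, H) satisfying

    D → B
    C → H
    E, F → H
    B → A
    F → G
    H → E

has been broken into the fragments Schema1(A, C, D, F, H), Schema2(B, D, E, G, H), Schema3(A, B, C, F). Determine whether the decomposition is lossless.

Chase test. Columns are A, B, C, D, E, F, G, H; row i has aⱼ where attribute j ∈ Schemai, else bᵢⱼ.
Initial tableau (one row per fragment):
  row 1: a1 b12 a3 a4 b15 a6 b17 a8
  row 2: b21 a2 b23 a4 a5 b26 a7 a8
  row 3: a1 a2 a3 b34 b35 a6 b37 b38
Rows 1 and 2 agree on D; apply D→B and equate their B entries.
Rows 1 and 3 agree on C; apply C→H and equate their H entries.
Rows 1 and 2 agree on B; apply B→A and equate their A entries.
Rows 1 and 3 agree on F; apply F→G and equate their G entries.
Rows 1 and 2 agree on H; apply H→E and equate their E entries.
Rows 1 and 3 agree on H; apply H→E and equate their E entries.
No row becomes fully distinguished — the join is lossy.

No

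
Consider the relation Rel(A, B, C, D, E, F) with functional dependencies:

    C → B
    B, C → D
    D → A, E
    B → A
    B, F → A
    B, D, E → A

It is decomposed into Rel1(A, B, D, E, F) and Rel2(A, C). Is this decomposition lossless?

No

Common attributes: Rel1 ∩ Rel2 = {A}.
No dependency enlarges {A}, so (A)⁺ = {A}.
The closure contains neither all of Rel1 = {A, B, D, E, F} nor all of Rel2 = {A, C}, so the common attributes are not a superkey of either fragment. The join is lossy.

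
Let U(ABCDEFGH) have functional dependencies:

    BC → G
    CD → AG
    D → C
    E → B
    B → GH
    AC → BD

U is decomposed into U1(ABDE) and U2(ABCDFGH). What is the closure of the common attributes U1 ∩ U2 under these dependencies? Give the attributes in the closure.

ABCDGH

U1 ∩ U2 = {ABD}.
D → C applies, adding C
B → GH applies, adding GH
Closure: {ABCDGH}.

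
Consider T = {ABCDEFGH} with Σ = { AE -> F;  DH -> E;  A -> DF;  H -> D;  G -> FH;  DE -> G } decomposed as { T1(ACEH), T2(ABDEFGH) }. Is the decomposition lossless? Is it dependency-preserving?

lossy but dependency-preserving

Lossless test: (AEH)⁺ = {ADEFGH}, which is a superkey of neither fragment — lossy.
Dependency preservation: every FD's attributes lie within a single fragment, so each can be enforced locally — preserved.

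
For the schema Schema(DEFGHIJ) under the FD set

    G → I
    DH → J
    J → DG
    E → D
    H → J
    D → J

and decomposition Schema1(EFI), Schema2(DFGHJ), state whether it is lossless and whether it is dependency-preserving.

lossy and not dependency-preserving

Lossless test: (F)⁺ = {F}, which is a superkey of neither fragment — lossy.
Dependency preservation: the restricted closure of {G} across the fragments never reaches {I}, so G → I cannot be enforced without a join — not preserved.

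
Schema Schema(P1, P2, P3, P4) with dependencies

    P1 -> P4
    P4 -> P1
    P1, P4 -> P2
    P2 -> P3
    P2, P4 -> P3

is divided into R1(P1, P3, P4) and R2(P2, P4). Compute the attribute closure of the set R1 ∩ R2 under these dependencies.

P1, P2, P3, P4

R1 ∩ R2 = {P4}.
P4 → P1 applies, adding P1
P1, P4 → P2 applies, adding P2
P2 → P3 applies, adding P3
Closure: {P1, P2, P3, P4}.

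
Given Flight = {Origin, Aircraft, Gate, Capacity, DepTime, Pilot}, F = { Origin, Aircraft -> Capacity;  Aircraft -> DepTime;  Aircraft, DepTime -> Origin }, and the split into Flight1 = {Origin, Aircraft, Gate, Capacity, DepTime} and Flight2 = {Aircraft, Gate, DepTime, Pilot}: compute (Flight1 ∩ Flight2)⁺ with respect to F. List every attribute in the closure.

Flight1 ∩ Flight2 = {Aircraft, Gate, DepTime}.
Aircraft, DepTime → Origin applies, adding Origin
Origin, Aircraft → Capacity applies, adding Capacity
Closure: {Origin, Aircraft, Gate, Capacity, DepTime}.

Origin, Aircraft, Gate, Capacity, DepTime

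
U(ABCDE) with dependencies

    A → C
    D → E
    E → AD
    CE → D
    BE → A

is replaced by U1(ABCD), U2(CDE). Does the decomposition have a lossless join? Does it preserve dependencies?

lossless and dependency-preserving

Lossless test: (CD)⁺ = {ACDE}, which contains all of one fragment — lossless.
Dependency preservation: E → AD; BE → A are not contained in any single fragment, but the restricted closure of each left-hand side across the fragments still reaches the right-hand side; the remaining FDs each lie inside some fragment. All dependencies are preserved.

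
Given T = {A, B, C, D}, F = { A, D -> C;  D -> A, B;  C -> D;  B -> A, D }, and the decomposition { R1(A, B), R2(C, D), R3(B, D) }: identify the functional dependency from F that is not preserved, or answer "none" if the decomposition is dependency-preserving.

A, D → C: restricted closure across fragments reaches C.
D → A, B: restricted closure across fragments reaches A, B.
C → D lies within R2.
B → A, D: restricted closure across fragments reaches A, D.
Every dependency is enforceable on the fragments, so the decomposition is dependency-preserving.

none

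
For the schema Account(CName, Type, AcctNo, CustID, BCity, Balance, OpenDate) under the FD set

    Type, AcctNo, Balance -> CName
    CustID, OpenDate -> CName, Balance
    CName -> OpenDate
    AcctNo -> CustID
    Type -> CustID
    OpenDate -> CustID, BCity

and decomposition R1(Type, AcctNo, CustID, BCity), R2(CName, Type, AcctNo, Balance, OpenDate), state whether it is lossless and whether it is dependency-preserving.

Lossless test: (Type, AcctNo)⁺ = {Type, AcctNo, CustID}, which is a superkey of neither fragment — lossy.
Dependency preservation: the restricted closure of {OpenDate} across the fragments never reaches {CustID, BCity}, so OpenDate → CustID, BCity cannot be enforced without a join — not preserved.

lossy and not dependency-preserving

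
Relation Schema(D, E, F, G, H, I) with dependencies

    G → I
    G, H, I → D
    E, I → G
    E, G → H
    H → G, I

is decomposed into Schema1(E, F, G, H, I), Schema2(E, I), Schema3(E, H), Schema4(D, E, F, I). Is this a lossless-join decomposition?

Yes

Chase test. Columns are D, E, F, G, H, I; row i has aⱼ where attribute j ∈ Schemai, else bᵢⱼ.
Initial tableau (one row per fragment):
  row 1: b11 a2 a3 a4 a5 a6
  row 2: b21 a2 b23 b24 b25 a6
  row 3: b31 a2 b33 b34 a5 b36
  row 4: a1 a2 a3 b44 b45 a6
Rows 1 and 2 agree on E, I; apply E, I→G and equate their G entries.
Rows 1 and 4 agree on E, I; apply E, I→G and equate their G entries.
Rows 1 and 2 agree on E, G; apply E, G→H and equate their H entries.
Rows 1 and 4 agree on E, G; apply E, G→H and equate their H entries.
Rows 1 and 3 agree on H; apply H→G, I and equate their G, I entries.
Rows 1 and 2 agree on G, H, I; apply G, H, I→D and equate their D entries.
Rows 1 and 3 agree on G, H, I; apply G, H, I→D and equate their D entries.
Rows 1 and 4 agree on G, H, I; apply G, H, I→D and equate their D entries.
Row 1 is now all distinguished symbols — the join is lossless.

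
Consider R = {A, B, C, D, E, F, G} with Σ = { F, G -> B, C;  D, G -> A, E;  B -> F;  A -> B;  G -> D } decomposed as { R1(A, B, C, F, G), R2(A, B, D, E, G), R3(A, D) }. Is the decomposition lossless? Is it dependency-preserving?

lossless and dependency-preserving

Lossless test (chase): Rows 1 and 2 agree on B; apply B→F and equate their F entries. Rows 1 and 3 agree on A; apply A→B and equate their B entries. Rows 1 and 2 agree on G; apply G→D and equate their D entries. Rows 1 and 2 agree on F, G; apply F, G→B, C and equate their B, C entries. Rows 1 and 2 agree on D, G; apply D, G→A, E and equate their A, E entries. Rows 1 and 3 agree on B; apply B→F and equate their F entries. Row 1 is now all distinguished symbols — the join is lossless.
Dependency preservation: every FD's attributes lie within a single fragment, so each can be enforced locally — preserved.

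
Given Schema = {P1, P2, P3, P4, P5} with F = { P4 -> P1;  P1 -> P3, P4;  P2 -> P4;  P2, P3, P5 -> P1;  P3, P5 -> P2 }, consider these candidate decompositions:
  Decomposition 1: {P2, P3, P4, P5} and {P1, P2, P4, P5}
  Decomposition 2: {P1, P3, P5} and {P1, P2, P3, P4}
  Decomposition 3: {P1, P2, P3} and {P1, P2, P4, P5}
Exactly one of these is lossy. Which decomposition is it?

Decomposition 1: common = {P2, P4, P5}, closure = {P1, P2, P3, P4, P5} → lossless.
Decomposition 2: common = {P1, P3}, closure = {P1, P3, P4} → lossy.
Decomposition 3: common = {P1, P2}, closure = {P1, P2, P3, P4} → lossless.

Decomposition 2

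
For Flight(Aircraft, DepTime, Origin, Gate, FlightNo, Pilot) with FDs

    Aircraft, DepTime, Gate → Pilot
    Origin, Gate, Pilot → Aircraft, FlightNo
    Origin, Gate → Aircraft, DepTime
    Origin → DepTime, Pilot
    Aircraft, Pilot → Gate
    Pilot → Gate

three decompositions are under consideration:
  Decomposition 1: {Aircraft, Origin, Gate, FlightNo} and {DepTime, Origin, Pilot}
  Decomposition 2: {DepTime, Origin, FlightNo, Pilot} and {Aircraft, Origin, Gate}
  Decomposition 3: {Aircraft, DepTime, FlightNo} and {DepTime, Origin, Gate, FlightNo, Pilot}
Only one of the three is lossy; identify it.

Decomposition 3

Decomposition 1: common = {Origin}, closure = {Aircraft, DepTime, Origin, Gate, FlightNo, Pilot} → lossless.
Decomposition 2: common = {Origin}, closure = {Aircraft, DepTime, Origin, Gate, FlightNo, Pilot} → lossless.
Decomposition 3: common = {DepTime, FlightNo}, closure = {DepTime, FlightNo} → lossy.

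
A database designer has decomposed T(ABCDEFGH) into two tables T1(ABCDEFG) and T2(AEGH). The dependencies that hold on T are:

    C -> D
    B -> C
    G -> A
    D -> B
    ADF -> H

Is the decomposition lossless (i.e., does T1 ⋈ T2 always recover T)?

Common attributes: T1 ∩ T2 = {AEG}.
No dependency enlarges {AEG}, so (AEG)⁺ = {AEG}.
The closure contains neither all of T1 = {ABCDEFG} nor all of T2 = {AEGH}, so the common attributes are not a superkey of either fragment. The join is lossy.

No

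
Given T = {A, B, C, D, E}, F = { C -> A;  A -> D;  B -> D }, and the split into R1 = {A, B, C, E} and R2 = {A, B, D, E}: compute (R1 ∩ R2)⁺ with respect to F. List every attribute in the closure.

A, B, D, E

R1 ∩ R2 = {A, B, E}.
A → D applies, adding D
Closure: {A, B, D, E}.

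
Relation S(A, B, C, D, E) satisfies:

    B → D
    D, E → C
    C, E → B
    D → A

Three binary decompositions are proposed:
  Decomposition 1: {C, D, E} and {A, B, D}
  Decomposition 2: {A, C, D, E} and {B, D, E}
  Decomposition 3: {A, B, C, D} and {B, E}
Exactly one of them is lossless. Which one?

Decomposition 2

Decomposition 1: common = {D}, closure = {A, D} → lossy.
Decomposition 2: common = {D, E}, closure = {A, B, C, D, E} → lossless.
Decomposition 3: common = {B}, closure = {A, B, D} → lossy.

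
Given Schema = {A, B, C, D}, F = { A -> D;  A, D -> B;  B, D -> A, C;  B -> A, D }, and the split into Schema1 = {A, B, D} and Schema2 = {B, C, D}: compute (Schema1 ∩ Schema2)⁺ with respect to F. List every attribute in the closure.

A, B, C, D

Schema1 ∩ Schema2 = {B, D}.
B, D → A, C applies, adding A, C
Closure: {A, B, C, D}.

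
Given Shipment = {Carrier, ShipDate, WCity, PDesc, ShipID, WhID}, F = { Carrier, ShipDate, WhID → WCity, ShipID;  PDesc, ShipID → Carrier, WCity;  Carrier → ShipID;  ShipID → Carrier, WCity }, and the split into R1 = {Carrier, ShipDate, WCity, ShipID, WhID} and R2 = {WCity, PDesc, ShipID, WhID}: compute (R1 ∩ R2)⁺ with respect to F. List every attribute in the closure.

R1 ∩ R2 = {WCity, ShipID, WhID}.
ShipID → Carrier, WCity applies, adding Carrier
Closure: {Carrier, WCity, ShipID, WhID}.

Carrier, WCity, ShipID, WhID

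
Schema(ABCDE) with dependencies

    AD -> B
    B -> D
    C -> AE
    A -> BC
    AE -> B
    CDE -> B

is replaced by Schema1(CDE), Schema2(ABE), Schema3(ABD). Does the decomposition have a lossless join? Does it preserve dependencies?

lossy and not dependency-preserving

Lossless test (chase): Rows 2 and 3 agree on B; apply B→D and equate their D entries. Rows 2 and 3 agree on A; apply A→BC and equate their BC entries. Rows 2 and 3 agree on C; apply C→AE and equate their AE entries. No row becomes fully distinguished — the join is lossy.
Dependency preservation: the restricted closure of {C} across the fragments never reaches {AE}, so C → AE cannot be enforced without a join — not preserved.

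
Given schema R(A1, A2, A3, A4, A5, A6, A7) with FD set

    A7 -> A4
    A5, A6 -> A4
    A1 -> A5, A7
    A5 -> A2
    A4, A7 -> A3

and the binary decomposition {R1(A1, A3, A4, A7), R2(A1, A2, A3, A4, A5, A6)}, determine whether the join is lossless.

Yes

Common attributes: R1 ∩ R2 = {A1, A3, A4}.
Closure of {A1, A3, A4}: A1 → A5, A7 applies, adding A5, A7; A5 → A2 applies, adding A2. So (A1, A3, A4)⁺ = {A1, A2, A3, A4, A5, A7}.
This closure contains every attribute of R1, so R1 ∩ R2 → R1. The join is lossless.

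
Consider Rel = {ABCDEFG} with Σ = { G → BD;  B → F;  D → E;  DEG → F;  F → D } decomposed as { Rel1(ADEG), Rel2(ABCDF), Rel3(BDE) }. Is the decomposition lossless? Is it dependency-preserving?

lossy and not dependency-preserving

Lossless test (chase): Rows 2 and 3 agree on B; apply B→F and equate their F entries. Rows 1 and 2 agree on D; apply D→E and equate their E entries. No row becomes fully distinguished — the join is lossy.
Dependency preservation: the restricted closure of {G} across the fragments never reaches {BD}, so G → BD cannot be enforced without a join — not preserved.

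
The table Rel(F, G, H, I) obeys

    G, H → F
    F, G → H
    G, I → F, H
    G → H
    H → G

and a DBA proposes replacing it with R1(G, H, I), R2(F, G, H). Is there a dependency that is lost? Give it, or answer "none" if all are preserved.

G, H → F lies within R2.
F, G → H lies within R2.
G, I → F, H: restricted closure across fragments reaches F, H.
G → H lies within R1.
H → G lies within R1.
Every dependency is enforceable on the fragments, so the decomposition is dependency-preserving.

none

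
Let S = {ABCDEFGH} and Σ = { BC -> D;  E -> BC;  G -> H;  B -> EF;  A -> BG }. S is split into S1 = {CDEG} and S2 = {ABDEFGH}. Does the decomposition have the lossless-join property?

Common attributes: S1 ∩ S2 = {DEG}.
Closure of {DEG}: E → BC applies, adding BC; G → H applies, adding H; B → EF applies, adding F. So (DEG)⁺ = {BCDEFGH}.
This closure contains every attribute of S1, so S1 ∩ S2 → S1. The join is lossless.

Yes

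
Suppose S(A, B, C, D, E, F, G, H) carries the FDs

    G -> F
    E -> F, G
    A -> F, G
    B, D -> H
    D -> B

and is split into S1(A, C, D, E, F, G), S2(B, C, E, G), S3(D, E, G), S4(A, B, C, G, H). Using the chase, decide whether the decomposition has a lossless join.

Chase test. Columns are A, B, C, D, E, F, G, H; row i has aⱼ where attribute j ∈ Si, else bᵢⱼ.
Initial tableau (one row per fragment):
  row 1: a1 b12 a3 a4 a5 a6 a7 b18
  row 2: b21 a2 a3 b24 a5 b26 a7 b28
  row 3: b31 b32 b33 a4 a5 b36 a7 b38
  row 4: a1 a2 a3 b44 b45 b46 a7 a8
Rows 1 and 2 agree on G; apply G→F and equate their F entries.
Rows 1 and 3 agree on G; apply G→F and equate their F entries.
Rows 1 and 4 agree on G; apply G→F and equate their F entries.
Rows 1 and 3 agree on D; apply D→B and equate their B entries.
Rows 1 and 3 agree on B, D; apply B, D→H and equate their H entries.
No row becomes fully distinguished — the join is lossy.

No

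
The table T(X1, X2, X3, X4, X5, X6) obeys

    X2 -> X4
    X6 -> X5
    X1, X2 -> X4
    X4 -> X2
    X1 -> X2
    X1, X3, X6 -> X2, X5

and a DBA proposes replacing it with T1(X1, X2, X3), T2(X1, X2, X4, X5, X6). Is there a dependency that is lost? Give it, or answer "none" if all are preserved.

X2 → X4 lies within T2.
X6 → X5 lies within T2.
X1, X2 → X4 lies within T2.
X4 → X2 lies within T2.
X1 → X2 lies within T1.
X1, X3, X6 → X2, X5: restricted closure across fragments reaches X2, X5.
Every dependency is enforceable on the fragments, so the decomposition is dependency-preserving.

none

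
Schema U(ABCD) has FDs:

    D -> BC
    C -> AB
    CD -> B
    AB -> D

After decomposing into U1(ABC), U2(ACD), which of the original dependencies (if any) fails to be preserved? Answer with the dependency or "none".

none

D → BC: restricted closure across fragments reaches BC.
C → AB lies within U1.
CD → B: restricted closure across fragments reaches B.
AB → D: restricted closure across fragments reaches D.
Every dependency is enforceable on the fragments, so the decomposition is dependency-preserving.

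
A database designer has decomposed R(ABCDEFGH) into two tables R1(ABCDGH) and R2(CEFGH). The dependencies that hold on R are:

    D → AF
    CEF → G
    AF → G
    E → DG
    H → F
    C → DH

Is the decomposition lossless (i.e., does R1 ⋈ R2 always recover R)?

No

Common attributes: R1 ∩ R2 = {CGH}.
Closure of {CGH}: H → F applies, adding F; C → DH applies, adding D; D → AF applies, adding A. So (CGH)⁺ = {ACDFGH}.
The closure contains neither all of R1 = {ABCDGH} nor all of R2 = {CEFGH}, so the common attributes are not a superkey of either fragment. The join is lossy.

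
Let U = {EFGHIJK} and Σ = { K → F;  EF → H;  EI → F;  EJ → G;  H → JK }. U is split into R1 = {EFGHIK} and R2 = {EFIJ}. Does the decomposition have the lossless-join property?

Yes

Common attributes: R1 ∩ R2 = {EFI}.
Closure of {EFI}: EF → H applies, adding H; H → JK applies, adding JK; EJ → G applies, adding G. So (EFI)⁺ = {EFGHIJK}.
This closure contains every attribute of R1, so R1 ∩ R2 → R1. The join is lossless.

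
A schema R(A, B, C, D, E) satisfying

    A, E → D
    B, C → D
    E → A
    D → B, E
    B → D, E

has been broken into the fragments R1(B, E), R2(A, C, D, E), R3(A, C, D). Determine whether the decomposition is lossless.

Yes

Chase test. Columns are A, B, C, D, E; row i has aⱼ where attribute j ∈ Ri, else bᵢⱼ.
Initial tableau (one row per fragment):
  row 1: b11 a2 b13 b14 a5
  row 2: a1 b22 a3 a4 a5
  row 3: a1 b32 a3 a4 b35
Rows 1 and 2 agree on E; apply E→A and equate their A entries.
Rows 2 and 3 agree on D; apply D→B, E and equate their B, E entries.
Rows 1 and 2 agree on A, E; apply A, E→D and equate their D entries.
Rows 1 and 2 agree on D; apply D→B, E and equate their B, E entries.
Row 2 is now all distinguished symbols — the join is lossless.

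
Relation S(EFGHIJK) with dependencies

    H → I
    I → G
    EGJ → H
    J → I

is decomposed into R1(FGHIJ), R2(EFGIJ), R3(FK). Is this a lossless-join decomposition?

Chase test. Columns are EFGHIJK; row i has aⱼ where attribute j ∈ Ri, else bᵢⱼ.
Initial tableau (one row per fragment):
  row 1: b11 a2 a3 a4 a5 a6 b17
  row 2: a1 a2 a3 b24 a5 a6 b27
  row 3: b31 a2 b33 b34 b35 b36 a7
No row becomes fully distinguished — the join is lossy.

No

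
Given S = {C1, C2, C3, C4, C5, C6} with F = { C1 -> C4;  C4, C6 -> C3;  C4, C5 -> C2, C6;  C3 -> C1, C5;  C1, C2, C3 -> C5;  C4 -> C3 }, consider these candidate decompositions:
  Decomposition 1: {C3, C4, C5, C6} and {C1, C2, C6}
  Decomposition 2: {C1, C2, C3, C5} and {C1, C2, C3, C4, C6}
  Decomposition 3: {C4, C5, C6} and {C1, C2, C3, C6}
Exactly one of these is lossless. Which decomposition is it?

Decomposition 1: common = {C6}, closure = {C6} → lossy.
Decomposition 2: common = {C1, C2, C3}, closure = {C1, C2, C3, C4, C5, C6} → lossless.
Decomposition 3: common = {C6}, closure = {C6} → lossy.

Decomposition 2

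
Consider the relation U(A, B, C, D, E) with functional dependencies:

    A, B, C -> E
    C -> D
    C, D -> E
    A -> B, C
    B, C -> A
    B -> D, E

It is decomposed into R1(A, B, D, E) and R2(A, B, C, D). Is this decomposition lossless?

Common attributes: R1 ∩ R2 = {A, B, D}.
Closure of {A, B, D}: A → B, C applies, adding C; B → D, E applies, adding E. So (A, B, D)⁺ = {A, B, C, D, E}.
This closure contains every attribute of R1, so R1 ∩ R2 → R1. The join is lossless.

Yes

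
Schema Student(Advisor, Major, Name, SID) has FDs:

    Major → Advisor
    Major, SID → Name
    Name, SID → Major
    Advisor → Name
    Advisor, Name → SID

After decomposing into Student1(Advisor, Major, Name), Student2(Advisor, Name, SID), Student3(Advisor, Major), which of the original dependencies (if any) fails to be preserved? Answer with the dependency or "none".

Major → Advisor lies within Student1.
Major, SID → Name: restricted closure across fragments reaches Name.
Name, SID → Major: restricted closure across fragments reaches Major.
Advisor → Name lies within Student1.
Advisor, Name → SID lies within Student2.
Every dependency is enforceable on the fragments, so the decomposition is dependency-preserving.

none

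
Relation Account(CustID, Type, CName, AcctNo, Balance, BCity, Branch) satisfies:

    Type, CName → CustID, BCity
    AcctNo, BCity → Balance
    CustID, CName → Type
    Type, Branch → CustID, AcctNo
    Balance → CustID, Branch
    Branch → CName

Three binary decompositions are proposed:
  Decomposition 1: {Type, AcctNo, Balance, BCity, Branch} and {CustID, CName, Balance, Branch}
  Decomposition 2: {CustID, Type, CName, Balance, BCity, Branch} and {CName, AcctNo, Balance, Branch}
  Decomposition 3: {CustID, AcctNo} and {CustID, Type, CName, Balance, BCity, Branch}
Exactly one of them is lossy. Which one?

Decomposition 3

Decomposition 1: common = {Balance, Branch}, closure = {CustID, Type, CName, AcctNo, Balance, BCity, Branch} → lossless.
Decomposition 2: common = {CName, Balance, Branch}, closure = {CustID, Type, CName, AcctNo, Balance, BCity, Branch} → lossless.
Decomposition 3: common = {CustID}, closure = {CustID} → lossy.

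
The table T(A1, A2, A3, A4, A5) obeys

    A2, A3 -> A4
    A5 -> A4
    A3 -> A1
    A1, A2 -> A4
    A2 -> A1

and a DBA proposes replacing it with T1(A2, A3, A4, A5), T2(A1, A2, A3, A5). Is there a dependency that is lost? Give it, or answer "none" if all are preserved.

none

A2, A3 → A4 lies within T1.
A5 → A4 lies within T1.
A3 → A1 lies within T2.
A1, A2 → A4: restricted closure across fragments reaches A4.
A2 → A1 lies within T2.
Every dependency is enforceable on the fragments, so the decomposition is dependency-preserving.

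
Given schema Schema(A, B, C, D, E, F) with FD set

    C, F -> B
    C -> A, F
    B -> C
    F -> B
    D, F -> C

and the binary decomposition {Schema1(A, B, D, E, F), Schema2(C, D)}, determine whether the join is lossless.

No

Common attributes: Schema1 ∩ Schema2 = {D}.
No dependency enlarges {D}, so (D)⁺ = {D}.
The closure contains neither all of Schema1 = {A, B, D, E, F} nor all of Schema2 = {C, D}, so the common attributes are not a superkey of either fragment. The join is lossy.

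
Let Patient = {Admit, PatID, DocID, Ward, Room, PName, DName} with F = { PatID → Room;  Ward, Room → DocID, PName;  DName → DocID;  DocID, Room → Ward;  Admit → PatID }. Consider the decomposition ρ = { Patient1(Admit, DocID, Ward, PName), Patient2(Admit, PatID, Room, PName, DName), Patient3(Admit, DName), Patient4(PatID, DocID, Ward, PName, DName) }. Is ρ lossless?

Chase test. Columns are Admit, PatID, DocID, Ward, Room, PName, DName; row i has aⱼ where attribute j ∈ Patienti, else bᵢⱼ.
Initial tableau (one row per fragment):
  row 1: a1 b12 a3 a4 b15 a6 b17
  row 2: a1 a2 b23 b24 a5 a6 a7
  row 3: a1 b32 b33 b34 b35 b36 a7
  row 4: b41 a2 a3 a4 b45 a6 a7
Rows 2 and 4 agree on PatID; apply PatID→Room and equate their Room entries.
Rows 2 and 3 agree on DName; apply DName→DocID and equate their DocID entries.
Rows 2 and 4 agree on DName; apply DName→DocID and equate their DocID entries.
Rows 2 and 4 agree on DocID, Room; apply DocID, Room→Ward and equate their Ward entries.
Rows 1 and 2 agree on Admit; apply Admit→PatID and equate their PatID entries.
Rows 1 and 3 agree on Admit; apply Admit→PatID and equate their PatID entries.
Rows 1 and 2 agree on PatID; apply PatID→Room and equate their Room entries.
Rows 1 and 3 agree on PatID; apply PatID→Room and equate their Room entries.
Rows 1 and 3 agree on DocID, Room; apply DocID, Room→Ward and equate their Ward entries.
Rows 1 and 3 agree on Ward, Room; apply Ward, Room→DocID, PName and equate their DocID, PName entries.
Row 2 is now all distinguished symbols — the join is lossless.

Yes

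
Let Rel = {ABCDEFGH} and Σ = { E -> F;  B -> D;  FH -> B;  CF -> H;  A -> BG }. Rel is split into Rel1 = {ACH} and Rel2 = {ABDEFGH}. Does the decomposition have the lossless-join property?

Common attributes: Rel1 ∩ Rel2 = {AH}.
Closure of {AH}: A → BG applies, adding BG; B → D applies, adding D. So (AH)⁺ = {ABDGH}.
The closure contains neither all of Rel1 = {ACH} nor all of Rel2 = {ABDEFGH}, so the common attributes are not a superkey of either fragment. The join is lossy.

No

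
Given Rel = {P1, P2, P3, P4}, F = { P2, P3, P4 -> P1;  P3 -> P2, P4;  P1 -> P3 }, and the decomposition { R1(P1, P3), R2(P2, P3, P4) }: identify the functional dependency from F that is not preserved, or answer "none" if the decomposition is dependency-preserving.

none

P2, P3, P4 → P1: restricted closure across fragments reaches P1.
P3 → P2, P4 lies within R2.
P1 → P3 lies within R1.
Every dependency is enforceable on the fragments, so the decomposition is dependency-preserving.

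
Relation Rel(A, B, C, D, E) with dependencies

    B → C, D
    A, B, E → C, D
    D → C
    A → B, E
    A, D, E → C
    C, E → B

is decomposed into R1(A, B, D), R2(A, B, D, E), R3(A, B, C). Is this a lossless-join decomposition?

Yes

Chase test. Columns are A, B, C, D, E; row i has aⱼ where attribute j ∈ Ri, else bᵢⱼ.
Initial tableau (one row per fragment):
  row 1: a1 a2 b13 a4 b15
  row 2: a1 a2 b23 a4 a5
  row 3: a1 a2 a3 b34 b35
Rows 1 and 2 agree on B; apply B→C, D and equate their C, D entries.
Rows 1 and 3 agree on B; apply B→C, D and equate their C, D entries.
Rows 1 and 2 agree on A; apply A→B, E and equate their B, E entries.
Rows 1 and 3 agree on A; apply A→B, E and equate their B, E entries.
Row 1 is now all distinguished symbols — the join is lossless.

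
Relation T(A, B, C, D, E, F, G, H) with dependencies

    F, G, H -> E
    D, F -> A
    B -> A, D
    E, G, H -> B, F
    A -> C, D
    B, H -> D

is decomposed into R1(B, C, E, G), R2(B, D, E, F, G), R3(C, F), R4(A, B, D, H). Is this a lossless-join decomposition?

No

Chase test. Columns are A, B, C, D, E, F, G, H; row i has aⱼ where attribute j ∈ Ri, else bᵢⱼ.
Initial tableau (one row per fragment):
  row 1: b11 a2 a3 b14 a5 b16 a7 b18
  row 2: b21 a2 b23 a4 a5 a6 a7 b28
  row 3: b31 b32 a3 b34 b35 a6 b37 b38
  row 4: a1 a2 b43 a4 b45 b46 b47 a8
Rows 1 and 2 agree on B; apply B→A, D and equate their A, D entries.
Rows 1 and 4 agree on B; apply B→A, D and equate their A, D entries.
Rows 1 and 2 agree on A; apply A→C, D and equate their C, D entries.
Rows 1 and 4 agree on A; apply A→C, D and equate their C, D entries.
No row becomes fully distinguished — the join is lossy.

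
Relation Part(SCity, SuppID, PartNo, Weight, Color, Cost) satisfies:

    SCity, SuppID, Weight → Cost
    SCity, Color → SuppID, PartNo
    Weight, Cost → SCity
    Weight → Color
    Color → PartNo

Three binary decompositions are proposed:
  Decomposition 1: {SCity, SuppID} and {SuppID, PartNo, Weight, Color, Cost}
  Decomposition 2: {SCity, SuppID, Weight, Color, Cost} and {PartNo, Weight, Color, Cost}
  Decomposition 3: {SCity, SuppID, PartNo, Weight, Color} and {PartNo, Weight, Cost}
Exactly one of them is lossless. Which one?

Decomposition 1: common = {SuppID}, closure = {SuppID} → lossy.
Decomposition 2: common = {Weight, Color, Cost}, closure = {SCity, SuppID, PartNo, Weight, Color, Cost} → lossless.
Decomposition 3: common = {PartNo, Weight}, closure = {PartNo, Weight, Color} → lossy.

Decomposition 2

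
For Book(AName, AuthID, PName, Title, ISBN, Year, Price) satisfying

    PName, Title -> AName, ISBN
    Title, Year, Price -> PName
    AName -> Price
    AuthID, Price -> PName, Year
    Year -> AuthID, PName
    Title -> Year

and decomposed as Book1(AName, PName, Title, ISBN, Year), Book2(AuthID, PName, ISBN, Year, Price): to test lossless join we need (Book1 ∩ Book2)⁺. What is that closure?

Book1 ∩ Book2 = {PName, ISBN, Year}.
Year → AuthID, PName applies, adding AuthID
Closure: {AuthID, PName, ISBN, Year}.

AuthID, PName, ISBN, Year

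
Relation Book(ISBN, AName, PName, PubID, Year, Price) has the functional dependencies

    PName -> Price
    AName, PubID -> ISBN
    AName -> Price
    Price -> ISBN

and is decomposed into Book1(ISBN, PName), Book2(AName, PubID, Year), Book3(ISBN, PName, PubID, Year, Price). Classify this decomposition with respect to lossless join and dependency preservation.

Lossless test (chase): Rows 1 and 3 agree on PName; apply PName→Price and equate their Price entries. No row becomes fully distinguished — the join is lossy.
Dependency preservation: the restricted closure of {AName, PubID} across the fragments never reaches {ISBN}, so AName, PubID → ISBN cannot be enforced without a join — not preserved.

lossy and not dependency-preserving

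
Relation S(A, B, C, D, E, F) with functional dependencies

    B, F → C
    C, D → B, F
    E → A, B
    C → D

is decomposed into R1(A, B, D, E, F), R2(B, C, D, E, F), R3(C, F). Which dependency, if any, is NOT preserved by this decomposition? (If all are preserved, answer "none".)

none

B, F → C lies within R2.
C, D → B, F lies within R2.
E → A, B lies within R1.
C → D lies within R2.
Every dependency is enforceable on the fragments, so the decomposition is dependency-preserving.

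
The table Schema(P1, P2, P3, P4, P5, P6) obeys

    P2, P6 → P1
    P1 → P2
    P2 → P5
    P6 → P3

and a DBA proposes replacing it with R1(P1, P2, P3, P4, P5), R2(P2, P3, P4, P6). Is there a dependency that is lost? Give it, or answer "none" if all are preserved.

Check P2, P6 → P1: no single fragment contains all of {P1, P2, P6}, and the restricted closure of {P2, P6} across the fragments never reaches {P1}.
P1 → P2 is preserved.
P2 → P5 is preserved.
P6 → P3 is preserved.

P2, P6 → P1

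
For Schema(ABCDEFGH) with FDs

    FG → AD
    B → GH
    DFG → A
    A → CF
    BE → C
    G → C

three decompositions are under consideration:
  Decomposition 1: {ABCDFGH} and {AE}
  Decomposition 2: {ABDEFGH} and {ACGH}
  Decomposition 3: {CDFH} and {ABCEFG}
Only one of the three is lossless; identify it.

Decomposition 2

Decomposition 1: common = {A}, closure = {ACF} → lossy.
Decomposition 2: common = {AGH}, closure = {ACDFGH} → lossless.
Decomposition 3: common = {CF}, closure = {CF} → lossy.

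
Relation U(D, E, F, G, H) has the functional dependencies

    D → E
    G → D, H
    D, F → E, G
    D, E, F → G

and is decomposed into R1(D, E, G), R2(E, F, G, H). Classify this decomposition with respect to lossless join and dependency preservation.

lossless but not dependency-preserving

Lossless test: (E, G)⁺ = {D, E, G, H}, which contains all of one fragment — lossless.
Dependency preservation: the restricted closure of {D, F} across the fragments never reaches {E, G}, so D, F → E, G cannot be enforced without a join — not preserved.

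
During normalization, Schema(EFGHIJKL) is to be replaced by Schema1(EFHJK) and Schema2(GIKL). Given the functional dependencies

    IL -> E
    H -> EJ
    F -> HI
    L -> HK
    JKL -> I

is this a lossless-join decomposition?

Common attributes: Schema1 ∩ Schema2 = {K}.
No dependency enlarges {K}, so (K)⁺ = {K}.
The closure contains neither all of Schema1 = {EFHJK} nor all of Schema2 = {GIKL}, so the common attributes are not a superkey of either fragment. The join is lossy.

No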